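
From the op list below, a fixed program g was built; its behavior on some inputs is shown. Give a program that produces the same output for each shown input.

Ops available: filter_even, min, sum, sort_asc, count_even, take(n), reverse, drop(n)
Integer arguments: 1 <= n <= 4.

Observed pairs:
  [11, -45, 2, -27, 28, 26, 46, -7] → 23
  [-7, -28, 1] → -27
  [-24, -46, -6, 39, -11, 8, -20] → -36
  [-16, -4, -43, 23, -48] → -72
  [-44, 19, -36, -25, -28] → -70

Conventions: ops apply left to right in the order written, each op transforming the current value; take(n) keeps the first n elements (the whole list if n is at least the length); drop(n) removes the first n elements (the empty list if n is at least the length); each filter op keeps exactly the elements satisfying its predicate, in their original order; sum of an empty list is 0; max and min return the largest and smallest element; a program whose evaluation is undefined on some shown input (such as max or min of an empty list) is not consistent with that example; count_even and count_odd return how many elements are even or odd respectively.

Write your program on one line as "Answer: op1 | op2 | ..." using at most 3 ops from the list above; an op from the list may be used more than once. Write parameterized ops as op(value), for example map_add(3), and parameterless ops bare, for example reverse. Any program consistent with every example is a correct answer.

drop(1) | sum

Check, running the answer program on each example:
  [11, -45, 2, -27, 28, 26, 46, -7] -> [-45, 2, -27, 28, 26, 46, -7] -> 23
  [-7, -28, 1] -> [-28, 1] -> -27
  [-24, -46, -6, 39, -11, 8, -20] -> [-46, -6, 39, -11, 8, -20] -> -36
  [-16, -4, -43, 23, -48] -> [-4, -43, 23, -48] -> -72
  [-44, 19, -36, -25, -28] -> [19, -36, -25, -28] -> -70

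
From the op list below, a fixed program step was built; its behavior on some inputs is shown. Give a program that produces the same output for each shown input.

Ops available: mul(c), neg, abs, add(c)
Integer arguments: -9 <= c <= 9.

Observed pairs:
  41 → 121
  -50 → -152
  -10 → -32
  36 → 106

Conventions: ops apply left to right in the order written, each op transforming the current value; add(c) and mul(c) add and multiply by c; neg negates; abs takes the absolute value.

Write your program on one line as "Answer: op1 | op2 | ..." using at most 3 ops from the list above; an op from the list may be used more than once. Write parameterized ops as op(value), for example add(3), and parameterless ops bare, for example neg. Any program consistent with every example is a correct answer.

mul(-1) | mul(-3) | add(-2)

Check, running the answer program on each example:
  41 -> -41 -> 123 -> 121
  -50 -> 50 -> -150 -> -152
  -10 -> 10 -> -30 -> -32
  36 -> -36 -> 108 -> 106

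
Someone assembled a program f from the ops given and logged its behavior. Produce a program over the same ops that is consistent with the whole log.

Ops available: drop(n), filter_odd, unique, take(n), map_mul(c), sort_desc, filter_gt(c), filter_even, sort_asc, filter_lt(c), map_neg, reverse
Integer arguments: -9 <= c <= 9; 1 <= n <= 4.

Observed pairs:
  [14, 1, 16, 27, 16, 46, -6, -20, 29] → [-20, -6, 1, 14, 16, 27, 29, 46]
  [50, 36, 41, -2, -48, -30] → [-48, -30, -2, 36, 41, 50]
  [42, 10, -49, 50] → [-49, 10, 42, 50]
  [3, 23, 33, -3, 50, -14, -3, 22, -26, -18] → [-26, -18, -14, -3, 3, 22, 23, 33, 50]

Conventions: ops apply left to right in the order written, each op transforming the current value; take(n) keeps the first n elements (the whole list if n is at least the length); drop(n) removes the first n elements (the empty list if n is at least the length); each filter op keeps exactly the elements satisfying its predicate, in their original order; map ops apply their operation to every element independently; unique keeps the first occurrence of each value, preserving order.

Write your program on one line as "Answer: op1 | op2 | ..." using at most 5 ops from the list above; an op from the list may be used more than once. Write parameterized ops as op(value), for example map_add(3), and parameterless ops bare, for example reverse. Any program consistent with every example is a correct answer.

sort_asc | reverse | unique | sort_asc

Check, running the answer program on each example:
  [14, 1, 16, 27, 16, 46, -6, -20, 29] -> [-20, -6, 1, 14, 16, 16, 27, 29, 46] -> [46, 29, 27, 16, 16, 14, 1, -6, -20] -> [46, 29, 27, 16, 14, 1, -6, -20] -> [-20, -6, 1, 14, 16, 27, 29, 46]
  [50, 36, 41, -2, -48, -30] -> [-48, -30, -2, 36, 41, 50] -> [50, 41, 36, -2, -30, -48] -> [50, 41, 36, -2, -30, -48] -> [-48, -30, -2, 36, 41, 50]
  [42, 10, -49, 50] -> [-49, 10, 42, 50] -> [50, 42, 10, -49] -> [50, 42, 10, -49] -> [-49, 10, 42, 50]
  [3, 23, 33, -3, 50, -14, -3, 22, -26, -18] -> [-26, -18, -14, -3, -3, 3, 22, 23, 33, 50] -> [50, 33, 23, 22, 3, -3, -3, -14, -18, -26] -> [50, 33, 23, 22, 3, -3, -14, -18, -26] -> [-26, -18, -14, -3, 3, 22, 23, 33, 50]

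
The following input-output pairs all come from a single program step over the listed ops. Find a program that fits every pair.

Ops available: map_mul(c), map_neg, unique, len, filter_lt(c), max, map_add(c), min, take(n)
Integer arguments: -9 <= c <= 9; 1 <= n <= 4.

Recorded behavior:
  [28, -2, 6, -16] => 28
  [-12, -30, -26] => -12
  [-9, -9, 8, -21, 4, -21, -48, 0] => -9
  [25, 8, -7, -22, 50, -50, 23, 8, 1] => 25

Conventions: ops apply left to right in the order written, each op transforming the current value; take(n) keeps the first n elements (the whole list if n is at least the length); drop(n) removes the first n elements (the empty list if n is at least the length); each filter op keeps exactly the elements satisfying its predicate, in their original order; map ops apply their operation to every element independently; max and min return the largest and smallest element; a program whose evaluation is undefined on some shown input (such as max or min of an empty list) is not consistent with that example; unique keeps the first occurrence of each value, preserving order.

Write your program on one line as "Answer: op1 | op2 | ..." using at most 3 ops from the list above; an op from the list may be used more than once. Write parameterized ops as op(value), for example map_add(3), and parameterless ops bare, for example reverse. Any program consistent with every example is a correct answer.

take(2) | unique | max

Check, running the answer program on each example:
  [28, -2, 6, -16] -> [28, -2] -> [28, -2] -> 28
  [-12, -30, -26] -> [-12, -30] -> [-12, -30] -> -12
  [-9, -9, 8, -21, 4, -21, -48, 0] -> [-9, -9] -> [-9] -> -9
  [25, 8, -7, -22, 50, -50, 23, 8, 1] -> [25, 8] -> [25, 8] -> 25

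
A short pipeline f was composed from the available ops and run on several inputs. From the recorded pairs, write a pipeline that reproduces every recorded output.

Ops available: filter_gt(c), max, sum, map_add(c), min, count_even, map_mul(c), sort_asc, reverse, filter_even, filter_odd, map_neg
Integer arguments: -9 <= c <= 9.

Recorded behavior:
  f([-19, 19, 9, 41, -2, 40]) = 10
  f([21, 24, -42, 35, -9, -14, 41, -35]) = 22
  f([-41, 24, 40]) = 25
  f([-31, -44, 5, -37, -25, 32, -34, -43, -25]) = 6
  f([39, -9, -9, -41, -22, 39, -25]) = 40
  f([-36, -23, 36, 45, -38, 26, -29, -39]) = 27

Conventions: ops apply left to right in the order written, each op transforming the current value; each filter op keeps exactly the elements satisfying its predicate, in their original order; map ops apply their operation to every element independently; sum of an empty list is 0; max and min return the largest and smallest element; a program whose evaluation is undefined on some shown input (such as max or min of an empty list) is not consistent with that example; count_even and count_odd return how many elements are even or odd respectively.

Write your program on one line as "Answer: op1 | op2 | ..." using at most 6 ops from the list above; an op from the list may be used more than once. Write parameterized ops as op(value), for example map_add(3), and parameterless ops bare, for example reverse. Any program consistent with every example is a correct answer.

reverse | map_add(-2) | map_add(3) | filter_gt(2) | min

Check, running the answer program on each example:
  [-19, 19, 9, 41, -2, 40] -> [40, -2, 41, 9, 19, -19] -> [38, -4, 39, 7, 17, -21] -> [41, -1, 42, 10, 20, -18] -> [41, 42, 10, 20] -> 10
  [21, 24, -42, 35, -9, -14, 41, -35] -> [-35, 41, -14, -9, 35, -42, 24, 21] -> [-37, 39, -16, -11, 33, -44, 22, 19] -> [-34, 42, -13, -8, 36, -41, 25, 22] -> [42, 36, 25, 22] -> 22
  [-41, 24, 40] -> [40, 24, -41] -> [38, 22, -43] -> [41, 25, -40] -> [41, 25] -> 25
  [-31, -44, 5, -37, -25, 32, -34, -43, -25] -> [-25, -43, -34, 32, -25, -37, 5, -44, -31] -> [-27, -45, -36, 30, -27, -39, 3, -46, -33] -> [-24, -42, -33, 33, -24, -36, 6, -43, -30] -> [33, 6] -> 6
  [39, -9, -9, -41, -22, 39, -25] -> [-25, 39, -22, -41, -9, -9, 39] -> [-27, 37, -24, -43, -11, -11, 37] -> [-24, 40, -21, -40, -8, -8, 40] -> [40, 40] -> 40
  [-36, -23, 36, 45, -38, 26, -29, -39] -> [-39, -29, 26, -38, 45, 36, -23, -36] -> [-41, -31, 24, -40, 43, 34, -25, -38] -> [-38, -28, 27, -37, 46, 37, -22, -35] -> [27, 46, 37] -> 27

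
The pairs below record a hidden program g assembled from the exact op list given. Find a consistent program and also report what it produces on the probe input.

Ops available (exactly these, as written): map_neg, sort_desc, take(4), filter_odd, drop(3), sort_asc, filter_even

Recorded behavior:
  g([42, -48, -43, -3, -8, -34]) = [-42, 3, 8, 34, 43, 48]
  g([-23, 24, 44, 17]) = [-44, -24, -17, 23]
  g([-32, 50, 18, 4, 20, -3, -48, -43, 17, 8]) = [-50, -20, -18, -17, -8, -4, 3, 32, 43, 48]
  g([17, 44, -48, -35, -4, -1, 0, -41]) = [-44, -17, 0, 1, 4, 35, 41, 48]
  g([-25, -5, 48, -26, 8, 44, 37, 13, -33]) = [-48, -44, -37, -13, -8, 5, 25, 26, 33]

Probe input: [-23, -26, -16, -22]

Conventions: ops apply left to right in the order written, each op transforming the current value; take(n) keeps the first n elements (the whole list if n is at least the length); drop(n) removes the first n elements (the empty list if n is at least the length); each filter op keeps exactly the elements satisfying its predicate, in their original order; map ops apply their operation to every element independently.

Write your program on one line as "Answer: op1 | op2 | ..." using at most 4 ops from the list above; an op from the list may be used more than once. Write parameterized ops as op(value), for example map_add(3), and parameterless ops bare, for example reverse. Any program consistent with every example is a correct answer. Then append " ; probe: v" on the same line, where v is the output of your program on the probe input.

map_neg | sort_desc | sort_asc ; probe: [16, 22, 23, 26]

Check, running the answer program on each example:
  [42, -48, -43, -3, -8, -34] -> [-42, 48, 43, 3, 8, 34] -> [48, 43, 34, 8, 3, -42] -> [-42, 3, 8, 34, 43, 48]
  [-23, 24, 44, 17] -> [23, -24, -44, -17] -> [23, -17, -24, -44] -> [-44, -24, -17, 23]
  [-32, 50, 18, 4, 20, -3, -48, -43, 17, 8] -> [32, -50, -18, -4, -20, 3, 48, 43, -17, -8] -> [48, 43, 32, 3, -4, -8, -17, -18, -20, -50] -> [-50, -20, -18, -17, -8, -4, 3, 32, 43, 48]
  [17, 44, -48, -35, -4, -1, 0, -41] -> [-17, -44, 48, 35, 4, 1, 0, 41] -> [48, 41, 35, 4, 1, 0, -17, -44] -> [-44, -17, 0, 1, 4, 35, 41, 48]
  [-25, -5, 48, -26, 8, 44, 37, 13, -33] -> [25, 5, -48, 26, -8, -44, -37, -13, 33] -> [33, 26, 25, 5, -8, -13, -37, -44, -48] -> [-48, -44, -37, -13, -8, 5, 25, 26, 33]
  probe: [-23, -26, -16, -22] -> [23, 26, 16, 22] -> [26, 23, 22, 16] -> [16, 22, 23, 26]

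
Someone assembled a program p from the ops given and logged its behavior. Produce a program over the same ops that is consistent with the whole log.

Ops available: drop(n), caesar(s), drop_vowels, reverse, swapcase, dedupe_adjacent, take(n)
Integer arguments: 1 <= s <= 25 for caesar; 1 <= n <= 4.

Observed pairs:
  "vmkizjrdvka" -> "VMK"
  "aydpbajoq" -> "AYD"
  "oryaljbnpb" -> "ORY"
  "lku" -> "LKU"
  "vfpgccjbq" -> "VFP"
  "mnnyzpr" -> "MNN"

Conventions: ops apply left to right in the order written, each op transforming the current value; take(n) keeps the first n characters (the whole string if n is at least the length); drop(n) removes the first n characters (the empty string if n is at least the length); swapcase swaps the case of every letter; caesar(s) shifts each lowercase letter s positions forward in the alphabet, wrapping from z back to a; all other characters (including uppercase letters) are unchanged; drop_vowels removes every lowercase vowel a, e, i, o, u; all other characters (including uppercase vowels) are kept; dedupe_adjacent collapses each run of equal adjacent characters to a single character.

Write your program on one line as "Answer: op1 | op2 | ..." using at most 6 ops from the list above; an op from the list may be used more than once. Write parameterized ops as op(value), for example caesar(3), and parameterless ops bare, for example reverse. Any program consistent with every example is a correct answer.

caesar(18) | caesar(1) | take(3) | caesar(2) | caesar(5) | swapcase

Check, running the answer program on each example:
  "vmkizjrdvka" -> "necarbjvncs" -> "ofdbsckwodt" -> "ofd" -> "qhf" -> "vmk" -> "VMK"
  "aydpbajoq" -> "sqvhtsbgi" -> "trwiutchj" -> "trw" -> "vty" -> "ayd" -> "AYD"
  "oryaljbnpb" -> "gjqsdbtfht" -> "hkrtecugiu" -> "hkr" -> "jmt" -> "ory" -> "ORY"
  "lku" -> "dcm" -> "edn" -> "edn" -> "gfp" -> "lku" -> "LKU"
  "vfpgccjbq" -> "nxhyuubti" -> "oyizvvcuj" -> "oyi" -> "qak" -> "vfp" -> "VFP"
  "mnnyzpr" -> "effqrhj" -> "fggrsik" -> "fgg" -> "hii" -> "mnn" -> "MNN"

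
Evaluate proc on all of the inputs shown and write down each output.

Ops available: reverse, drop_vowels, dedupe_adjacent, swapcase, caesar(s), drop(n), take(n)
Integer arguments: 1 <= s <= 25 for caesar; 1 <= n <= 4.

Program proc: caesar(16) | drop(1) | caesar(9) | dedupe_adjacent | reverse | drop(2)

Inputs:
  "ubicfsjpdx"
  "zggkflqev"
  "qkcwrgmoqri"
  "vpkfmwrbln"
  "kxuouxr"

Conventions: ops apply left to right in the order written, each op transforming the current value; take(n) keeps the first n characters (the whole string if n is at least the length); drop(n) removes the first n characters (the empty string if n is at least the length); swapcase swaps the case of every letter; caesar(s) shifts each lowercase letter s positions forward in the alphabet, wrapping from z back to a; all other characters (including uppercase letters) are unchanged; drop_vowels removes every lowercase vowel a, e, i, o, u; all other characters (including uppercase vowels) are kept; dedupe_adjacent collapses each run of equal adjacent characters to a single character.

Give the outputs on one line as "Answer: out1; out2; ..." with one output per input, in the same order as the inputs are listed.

"oirebha"; "pkejf"; "pnlfqvbj"; "aqvlejo"; "tntw"

Execution, op by op:
  "ubicfsjpdx" -> "krysvizftn" -> "rysvizftn" -> "ahberiocw" -> "ahberiocw" -> "wcoirebha" -> "oirebha"
  "zggkflqev" -> "pwwavbgul" -> "wwavbgul" -> "ffjekpdu" -> "fjekpdu" -> "udpkejf" -> "pkejf"
  "qkcwrgmoqri" -> "gasmhwceghy" -> "asmhwceghy" -> "jbvqflnpqh" -> "jbvqflnpqh" -> "hqpnlfqvbj" -> "pnlfqvbj"
  "vpkfmwrbln" -> "lfavcmhrbd" -> "favcmhrbd" -> "ojelvqakm" -> "ojelvqakm" -> "mkaqvlejo" -> "aqvlejo"
  "kxuouxr" -> "ankeknh" -> "nkeknh" -> "wtntwq" -> "wtntwq" -> "qwtntw" -> "tntw"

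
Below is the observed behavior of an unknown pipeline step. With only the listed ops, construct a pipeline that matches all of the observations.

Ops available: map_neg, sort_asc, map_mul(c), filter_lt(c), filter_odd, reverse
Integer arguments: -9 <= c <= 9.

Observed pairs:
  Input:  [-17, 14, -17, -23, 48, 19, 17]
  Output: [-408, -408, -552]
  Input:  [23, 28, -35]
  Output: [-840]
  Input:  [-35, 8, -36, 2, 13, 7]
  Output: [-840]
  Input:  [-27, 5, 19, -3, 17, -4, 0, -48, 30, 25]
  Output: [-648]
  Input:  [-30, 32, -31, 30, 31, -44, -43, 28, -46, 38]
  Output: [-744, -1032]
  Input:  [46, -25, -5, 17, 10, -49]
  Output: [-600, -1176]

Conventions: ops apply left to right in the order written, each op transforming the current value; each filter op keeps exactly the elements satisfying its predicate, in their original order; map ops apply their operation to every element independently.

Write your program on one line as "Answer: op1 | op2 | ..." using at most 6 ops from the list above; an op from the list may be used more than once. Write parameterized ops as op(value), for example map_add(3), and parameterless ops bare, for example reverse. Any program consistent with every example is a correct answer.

filter_lt(-8) | map_neg | map_mul(3) | map_neg | filter_odd | map_mul(8)

Check, running the answer program on each example:
  [-17, 14, -17, -23, 48, 19, 17] -> [-17, -17, -23] -> [17, 17, 23] -> [51, 51, 69] -> [-51, -51, -69] -> [-51, -51, -69] -> [-408, -408, -552]
  [23, 28, -35] -> [-35] -> [35] -> [105] -> [-105] -> [-105] -> [-840]
  [-35, 8, -36, 2, 13, 7] -> [-35, -36] -> [35, 36] -> [105, 108] -> [-105, -108] -> [-105] -> [-840]
  [-27, 5, 19, -3, 17, -4, 0, -48, 30, 25] -> [-27, -48] -> [27, 48] -> [81, 144] -> [-81, -144] -> [-81] -> [-648]
  [-30, 32, -31, 30, 31, -44, -43, 28, -46, 38] -> [-30, -31, -44, -43, -46] -> [30, 31, 44, 43, 46] -> [90, 93, 132, 129, 138] -> [-90, -93, -132, -129, -138] -> [-93, -129] -> [-744, -1032]
  [46, -25, -5, 17, 10, -49] -> [-25, -49] -> [25, 49] -> [75, 147] -> [-75, -147] -> [-75, -147] -> [-600, -1176]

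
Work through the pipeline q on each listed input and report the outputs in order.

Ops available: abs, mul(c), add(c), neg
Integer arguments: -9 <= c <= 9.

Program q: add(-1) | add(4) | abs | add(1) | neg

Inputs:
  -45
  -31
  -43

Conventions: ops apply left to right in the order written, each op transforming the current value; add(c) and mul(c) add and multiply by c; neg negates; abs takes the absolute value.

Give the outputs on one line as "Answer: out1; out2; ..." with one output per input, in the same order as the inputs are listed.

Execution, op by op:
  -45 -> -46 -> -42 -> 42 -> 43 -> -43
  -31 -> -32 -> -28 -> 28 -> 29 -> -29
  -43 -> -44 -> -40 -> 40 -> 41 -> -41

-43; -29; -41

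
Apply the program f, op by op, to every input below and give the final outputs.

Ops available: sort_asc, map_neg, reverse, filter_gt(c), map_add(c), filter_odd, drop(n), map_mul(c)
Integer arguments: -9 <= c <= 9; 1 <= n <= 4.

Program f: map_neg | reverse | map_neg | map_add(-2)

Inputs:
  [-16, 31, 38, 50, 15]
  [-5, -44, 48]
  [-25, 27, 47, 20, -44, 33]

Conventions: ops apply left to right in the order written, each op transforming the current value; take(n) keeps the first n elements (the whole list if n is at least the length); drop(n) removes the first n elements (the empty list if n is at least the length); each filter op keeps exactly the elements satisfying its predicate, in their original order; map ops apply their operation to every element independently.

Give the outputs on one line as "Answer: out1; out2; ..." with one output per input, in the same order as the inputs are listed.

[13, 48, 36, 29, -18]; [46, -46, -7]; [31, -46, 18, 45, 25, -27]

Execution, op by op:
  [-16, 31, 38, 50, 15] -> [16, -31, -38, -50, -15] -> [-15, -50, -38, -31, 16] -> [15, 50, 38, 31, -16] -> [13, 48, 36, 29, -18]
  [-5, -44, 48] -> [5, 44, -48] -> [-48, 44, 5] -> [48, -44, -5] -> [46, -46, -7]
  [-25, 27, 47, 20, -44, 33] -> [25, -27, -47, -20, 44, -33] -> [-33, 44, -20, -47, -27, 25] -> [33, -44, 20, 47, 27, -25] -> [31, -46, 18, 45, 25, -27]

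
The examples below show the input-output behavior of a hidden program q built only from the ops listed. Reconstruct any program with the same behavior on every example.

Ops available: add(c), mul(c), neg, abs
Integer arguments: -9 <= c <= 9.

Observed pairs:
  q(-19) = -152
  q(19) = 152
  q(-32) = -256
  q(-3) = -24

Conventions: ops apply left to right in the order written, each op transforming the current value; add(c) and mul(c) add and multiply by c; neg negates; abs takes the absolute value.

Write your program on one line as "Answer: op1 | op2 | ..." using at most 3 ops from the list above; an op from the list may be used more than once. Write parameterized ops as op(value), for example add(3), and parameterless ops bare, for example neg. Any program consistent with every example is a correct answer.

neg | mul(8) | neg

Check, running the answer program on each example:
  -19 -> 19 -> 152 -> -152
  19 -> -19 -> -152 -> 152
  -32 -> 32 -> 256 -> -256
  -3 -> 3 -> 24 -> -24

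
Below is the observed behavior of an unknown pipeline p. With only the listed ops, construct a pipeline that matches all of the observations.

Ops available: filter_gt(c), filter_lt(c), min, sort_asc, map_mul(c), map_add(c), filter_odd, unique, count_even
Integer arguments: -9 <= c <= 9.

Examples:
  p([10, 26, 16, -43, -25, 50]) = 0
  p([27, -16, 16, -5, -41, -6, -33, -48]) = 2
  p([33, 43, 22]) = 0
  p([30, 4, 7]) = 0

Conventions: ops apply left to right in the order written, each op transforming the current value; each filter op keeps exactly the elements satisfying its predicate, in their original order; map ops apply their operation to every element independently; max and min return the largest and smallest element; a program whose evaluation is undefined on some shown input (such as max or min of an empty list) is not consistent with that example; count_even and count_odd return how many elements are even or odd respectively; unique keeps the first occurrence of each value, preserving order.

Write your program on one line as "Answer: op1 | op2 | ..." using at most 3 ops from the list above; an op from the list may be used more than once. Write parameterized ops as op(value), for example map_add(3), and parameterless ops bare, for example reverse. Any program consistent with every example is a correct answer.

filter_lt(-6) | count_even

Check, running the answer program on each example:
  [10, 26, 16, -43, -25, 50] -> [-43, -25] -> 0
  [27, -16, 16, -5, -41, -6, -33, -48] -> [-16, -41, -33, -48] -> 2
  [33, 43, 22] -> [] -> 0
  [30, 4, 7] -> [] -> 0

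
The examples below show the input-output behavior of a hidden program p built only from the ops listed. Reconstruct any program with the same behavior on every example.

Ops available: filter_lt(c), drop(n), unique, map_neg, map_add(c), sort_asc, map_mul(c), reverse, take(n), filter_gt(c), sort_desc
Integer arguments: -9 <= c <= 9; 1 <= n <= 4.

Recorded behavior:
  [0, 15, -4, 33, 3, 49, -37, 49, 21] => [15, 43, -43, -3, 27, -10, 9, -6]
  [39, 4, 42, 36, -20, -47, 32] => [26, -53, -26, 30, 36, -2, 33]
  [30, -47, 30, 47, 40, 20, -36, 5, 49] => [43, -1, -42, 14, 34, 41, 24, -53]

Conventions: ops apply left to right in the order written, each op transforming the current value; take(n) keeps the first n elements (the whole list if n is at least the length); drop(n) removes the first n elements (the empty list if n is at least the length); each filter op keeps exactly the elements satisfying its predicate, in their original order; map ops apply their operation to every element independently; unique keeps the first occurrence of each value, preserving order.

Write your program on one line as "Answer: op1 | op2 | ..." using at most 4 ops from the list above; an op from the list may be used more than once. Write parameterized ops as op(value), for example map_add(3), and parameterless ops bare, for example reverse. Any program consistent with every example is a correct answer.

reverse | unique | map_add(-6)

Check, running the answer program on each example:
  [0, 15, -4, 33, 3, 49, -37, 49, 21] -> [21, 49, -37, 49, 3, 33, -4, 15, 0] -> [21, 49, -37, 3, 33, -4, 15, 0] -> [15, 43, -43, -3, 27, -10, 9, -6]
  [39, 4, 42, 36, -20, -47, 32] -> [32, -47, -20, 36, 42, 4, 39] -> [32, -47, -20, 36, 42, 4, 39] -> [26, -53, -26, 30, 36, -2, 33]
  [30, -47, 30, 47, 40, 20, -36, 5, 49] -> [49, 5, -36, 20, 40, 47, 30, -47, 30] -> [49, 5, -36, 20, 40, 47, 30, -47] -> [43, -1, -42, 14, 34, 41, 24, -53]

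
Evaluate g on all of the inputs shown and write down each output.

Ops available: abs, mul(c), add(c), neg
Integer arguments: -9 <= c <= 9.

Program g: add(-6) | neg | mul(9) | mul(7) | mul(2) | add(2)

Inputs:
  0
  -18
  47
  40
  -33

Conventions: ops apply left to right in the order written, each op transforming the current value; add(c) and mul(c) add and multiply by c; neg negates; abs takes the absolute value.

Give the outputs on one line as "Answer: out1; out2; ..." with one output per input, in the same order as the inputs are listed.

Execution, op by op:
  0 -> -6 -> 6 -> 54 -> 378 -> 756 -> 758
  -18 -> -24 -> 24 -> 216 -> 1512 -> 3024 -> 3026
  47 -> 41 -> -41 -> -369 -> -2583 -> -5166 -> -5164
  40 -> 34 -> -34 -> -306 -> -2142 -> -4284 -> -4282
  -33 -> -39 -> 39 -> 351 -> 2457 -> 4914 -> 4916

758; 3026; -5164; -4282; 4916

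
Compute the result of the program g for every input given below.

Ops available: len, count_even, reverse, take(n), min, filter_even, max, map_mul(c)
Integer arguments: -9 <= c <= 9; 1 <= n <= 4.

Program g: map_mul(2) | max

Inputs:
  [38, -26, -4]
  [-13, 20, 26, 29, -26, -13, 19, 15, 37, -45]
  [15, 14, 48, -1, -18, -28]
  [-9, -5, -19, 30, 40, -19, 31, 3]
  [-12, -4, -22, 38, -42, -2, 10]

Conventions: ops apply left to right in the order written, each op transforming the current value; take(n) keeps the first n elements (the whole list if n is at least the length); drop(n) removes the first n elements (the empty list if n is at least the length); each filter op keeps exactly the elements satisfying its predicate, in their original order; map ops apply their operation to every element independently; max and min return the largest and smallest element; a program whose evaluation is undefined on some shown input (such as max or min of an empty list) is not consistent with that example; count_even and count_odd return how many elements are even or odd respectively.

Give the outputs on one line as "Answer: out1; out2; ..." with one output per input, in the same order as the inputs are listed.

Execution, op by op:
  [38, -26, -4] -> [76, -52, -8] -> 76
  [-13, 20, 26, 29, -26, -13, 19, 15, 37, -45] -> [-26, 40, 52, 58, -52, -26, 38, 30, 74, -90] -> 74
  [15, 14, 48, -1, -18, -28] -> [30, 28, 96, -2, -36, -56] -> 96
  [-9, -5, -19, 30, 40, -19, 31, 3] -> [-18, -10, -38, 60, 80, -38, 62, 6] -> 80
  [-12, -4, -22, 38, -42, -2, 10] -> [-24, -8, -44, 76, -84, -4, 20] -> 76

76; 74; 96; 80; 76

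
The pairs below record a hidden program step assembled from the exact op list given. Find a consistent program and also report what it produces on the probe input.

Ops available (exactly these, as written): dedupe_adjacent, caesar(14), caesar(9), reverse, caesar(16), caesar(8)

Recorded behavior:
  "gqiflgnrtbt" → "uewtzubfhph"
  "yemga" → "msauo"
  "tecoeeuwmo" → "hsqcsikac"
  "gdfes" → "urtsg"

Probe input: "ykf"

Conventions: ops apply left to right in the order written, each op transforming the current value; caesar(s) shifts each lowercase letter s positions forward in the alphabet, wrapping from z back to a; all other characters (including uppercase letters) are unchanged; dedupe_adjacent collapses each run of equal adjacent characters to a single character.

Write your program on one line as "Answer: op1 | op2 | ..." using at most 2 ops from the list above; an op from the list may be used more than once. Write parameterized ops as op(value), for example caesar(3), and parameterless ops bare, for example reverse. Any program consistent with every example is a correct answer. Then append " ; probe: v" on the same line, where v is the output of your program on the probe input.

caesar(14) | dedupe_adjacent ; probe: "myt"

Check, running the answer program on each example:
  "gqiflgnrtbt" -> "uewtzubfhph" -> "uewtzubfhph"
  "yemga" -> "msauo" -> "msauo"
  "tecoeeuwmo" -> "hsqcssikac" -> "hsqcsikac"
  "gdfes" -> "urtsg" -> "urtsg"
  probe: "ykf" -> "myt" -> "myt"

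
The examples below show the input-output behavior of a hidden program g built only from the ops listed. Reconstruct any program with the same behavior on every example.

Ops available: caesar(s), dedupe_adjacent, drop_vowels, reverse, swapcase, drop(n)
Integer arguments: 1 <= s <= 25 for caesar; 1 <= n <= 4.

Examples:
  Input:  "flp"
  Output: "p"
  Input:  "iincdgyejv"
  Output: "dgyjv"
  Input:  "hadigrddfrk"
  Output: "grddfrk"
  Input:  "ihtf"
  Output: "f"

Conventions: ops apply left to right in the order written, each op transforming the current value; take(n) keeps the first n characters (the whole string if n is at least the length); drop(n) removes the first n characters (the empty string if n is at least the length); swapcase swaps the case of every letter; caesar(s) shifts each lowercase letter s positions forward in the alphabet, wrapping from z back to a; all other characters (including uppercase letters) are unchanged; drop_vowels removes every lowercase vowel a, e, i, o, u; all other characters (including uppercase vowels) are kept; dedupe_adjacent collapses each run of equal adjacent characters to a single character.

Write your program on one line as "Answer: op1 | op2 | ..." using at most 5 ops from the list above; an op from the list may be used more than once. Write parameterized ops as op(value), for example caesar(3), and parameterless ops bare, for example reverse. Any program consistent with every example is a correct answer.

drop_vowels | swapcase | drop(2) | swapcase

Check, running the answer program on each example:
  "flp" -> "flp" -> "FLP" -> "P" -> "p"
  "iincdgyejv" -> "ncdgyjv" -> "NCDGYJV" -> "DGYJV" -> "dgyjv"
  "hadigrddfrk" -> "hdgrddfrk" -> "HDGRDDFRK" -> "GRDDFRK" -> "grddfrk"
  "ihtf" -> "htf" -> "HTF" -> "F" -> "f"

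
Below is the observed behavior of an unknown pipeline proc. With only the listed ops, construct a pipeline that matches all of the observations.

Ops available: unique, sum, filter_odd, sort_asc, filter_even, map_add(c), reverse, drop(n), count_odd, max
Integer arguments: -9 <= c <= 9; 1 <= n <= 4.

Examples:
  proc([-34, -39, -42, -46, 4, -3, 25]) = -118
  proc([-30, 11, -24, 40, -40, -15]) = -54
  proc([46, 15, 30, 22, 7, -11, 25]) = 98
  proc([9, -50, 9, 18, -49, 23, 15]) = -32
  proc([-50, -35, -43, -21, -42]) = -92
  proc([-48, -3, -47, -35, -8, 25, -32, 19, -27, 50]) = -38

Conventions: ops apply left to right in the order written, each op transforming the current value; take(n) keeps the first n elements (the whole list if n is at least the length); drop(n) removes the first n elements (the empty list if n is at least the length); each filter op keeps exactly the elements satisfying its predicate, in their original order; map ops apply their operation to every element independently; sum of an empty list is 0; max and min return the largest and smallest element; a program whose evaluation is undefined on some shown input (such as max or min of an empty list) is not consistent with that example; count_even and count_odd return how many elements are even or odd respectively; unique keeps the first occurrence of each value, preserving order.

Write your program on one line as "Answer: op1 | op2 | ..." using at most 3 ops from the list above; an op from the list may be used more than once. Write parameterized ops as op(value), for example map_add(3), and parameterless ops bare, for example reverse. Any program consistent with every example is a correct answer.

reverse | filter_even | sum

Check, running the answer program on each example:
  [-34, -39, -42, -46, 4, -3, 25] -> [25, -3, 4, -46, -42, -39, -34] -> [4, -46, -42, -34] -> -118
  [-30, 11, -24, 40, -40, -15] -> [-15, -40, 40, -24, 11, -30] -> [-40, 40, -24, -30] -> -54
  [46, 15, 30, 22, 7, -11, 25] -> [25, -11, 7, 22, 30, 15, 46] -> [22, 30, 46] -> 98
  [9, -50, 9, 18, -49, 23, 15] -> [15, 23, -49, 18, 9, -50, 9] -> [18, -50] -> -32
  [-50, -35, -43, -21, -42] -> [-42, -21, -43, -35, -50] -> [-42, -50] -> -92
  [-48, -3, -47, -35, -8, 25, -32, 19, -27, 50] -> [50, -27, 19, -32, 25, -8, -35, -47, -3, -48] -> [50, -32, -8, -48] -> -38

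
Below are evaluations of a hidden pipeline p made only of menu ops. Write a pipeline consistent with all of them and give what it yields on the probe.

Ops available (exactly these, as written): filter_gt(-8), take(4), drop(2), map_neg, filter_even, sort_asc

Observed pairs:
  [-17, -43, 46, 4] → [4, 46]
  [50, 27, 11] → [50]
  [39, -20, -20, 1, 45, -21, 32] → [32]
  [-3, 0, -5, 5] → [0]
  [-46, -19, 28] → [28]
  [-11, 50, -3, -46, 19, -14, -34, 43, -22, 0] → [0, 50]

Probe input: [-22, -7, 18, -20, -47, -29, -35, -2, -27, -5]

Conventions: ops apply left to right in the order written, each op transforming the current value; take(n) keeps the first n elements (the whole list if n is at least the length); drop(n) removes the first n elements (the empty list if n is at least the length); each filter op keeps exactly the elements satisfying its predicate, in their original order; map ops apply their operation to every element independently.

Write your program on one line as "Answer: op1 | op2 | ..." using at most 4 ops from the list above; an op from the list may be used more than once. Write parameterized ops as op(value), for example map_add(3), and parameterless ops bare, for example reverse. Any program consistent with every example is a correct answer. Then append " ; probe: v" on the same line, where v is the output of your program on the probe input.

filter_gt(-8) | filter_even | sort_asc ; probe: [-2, 18]

Check, running the answer program on each example:
  [-17, -43, 46, 4] -> [46, 4] -> [46, 4] -> [4, 46]
  [50, 27, 11] -> [50, 27, 11] -> [50] -> [50]
  [39, -20, -20, 1, 45, -21, 32] -> [39, 1, 45, 32] -> [32] -> [32]
  [-3, 0, -5, 5] -> [-3, 0, -5, 5] -> [0] -> [0]
  [-46, -19, 28] -> [28] -> [28] -> [28]
  [-11, 50, -3, -46, 19, -14, -34, 43, -22, 0] -> [50, -3, 19, 43, 0] -> [50, 0] -> [0, 50]
  probe: [-22, -7, 18, -20, -47, -29, -35, -2, -27, -5] -> [-7, 18, -2, -5] -> [18, -2] -> [-2, 18]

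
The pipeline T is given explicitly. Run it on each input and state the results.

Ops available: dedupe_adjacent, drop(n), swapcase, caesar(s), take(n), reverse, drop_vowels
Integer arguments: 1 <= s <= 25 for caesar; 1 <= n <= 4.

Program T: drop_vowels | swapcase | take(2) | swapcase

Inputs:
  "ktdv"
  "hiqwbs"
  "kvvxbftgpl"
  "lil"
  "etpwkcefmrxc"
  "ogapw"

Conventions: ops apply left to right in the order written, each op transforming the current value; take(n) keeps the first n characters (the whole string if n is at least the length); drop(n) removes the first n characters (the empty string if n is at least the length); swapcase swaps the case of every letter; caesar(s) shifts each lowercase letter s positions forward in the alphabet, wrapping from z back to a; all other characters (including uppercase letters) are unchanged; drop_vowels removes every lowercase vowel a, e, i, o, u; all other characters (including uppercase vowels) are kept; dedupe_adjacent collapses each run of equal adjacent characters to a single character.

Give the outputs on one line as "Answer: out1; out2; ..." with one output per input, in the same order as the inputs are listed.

"kt"; "hq"; "kv"; "ll"; "tp"; "gp"

Execution, op by op:
  "ktdv" -> "ktdv" -> "KTDV" -> "KT" -> "kt"
  "hiqwbs" -> "hqwbs" -> "HQWBS" -> "HQ" -> "hq"
  "kvvxbftgpl" -> "kvvxbftgpl" -> "KVVXBFTGPL" -> "KV" -> "kv"
  "lil" -> "ll" -> "LL" -> "LL" -> "ll"
  "etpwkcefmrxc" -> "tpwkcfmrxc" -> "TPWKCFMRXC" -> "TP" -> "tp"
  "ogapw" -> "gpw" -> "GPW" -> "GP" -> "gp"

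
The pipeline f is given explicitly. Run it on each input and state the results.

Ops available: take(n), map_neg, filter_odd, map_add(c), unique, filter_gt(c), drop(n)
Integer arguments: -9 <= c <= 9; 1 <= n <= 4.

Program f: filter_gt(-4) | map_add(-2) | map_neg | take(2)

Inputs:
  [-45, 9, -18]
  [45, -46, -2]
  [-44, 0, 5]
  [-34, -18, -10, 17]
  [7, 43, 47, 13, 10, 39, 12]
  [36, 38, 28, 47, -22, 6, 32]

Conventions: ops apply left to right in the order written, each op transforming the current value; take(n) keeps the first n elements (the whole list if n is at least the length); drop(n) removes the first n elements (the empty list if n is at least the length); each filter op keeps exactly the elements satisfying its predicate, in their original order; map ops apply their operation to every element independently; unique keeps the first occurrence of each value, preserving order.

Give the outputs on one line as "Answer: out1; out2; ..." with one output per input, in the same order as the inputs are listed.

[-7]; [-43, 4]; [2, -3]; [-15]; [-5, -41]; [-34, -36]

Execution, op by op:
  [-45, 9, -18] -> [9] -> [7] -> [-7] -> [-7]
  [45, -46, -2] -> [45, -2] -> [43, -4] -> [-43, 4] -> [-43, 4]
  [-44, 0, 5] -> [0, 5] -> [-2, 3] -> [2, -3] -> [2, -3]
  [-34, -18, -10, 17] -> [17] -> [15] -> [-15] -> [-15]
  [7, 43, 47, 13, 10, 39, 12] -> [7, 43, 47, 13, 10, 39, 12] -> [5, 41, 45, 11, 8, 37, 10] -> [-5, -41, -45, -11, -8, -37, -10] -> [-5, -41]
  [36, 38, 28, 47, -22, 6, 32] -> [36, 38, 28, 47, 6, 32] -> [34, 36, 26, 45, 4, 30] -> [-34, -36, -26, -45, -4, -30] -> [-34, -36]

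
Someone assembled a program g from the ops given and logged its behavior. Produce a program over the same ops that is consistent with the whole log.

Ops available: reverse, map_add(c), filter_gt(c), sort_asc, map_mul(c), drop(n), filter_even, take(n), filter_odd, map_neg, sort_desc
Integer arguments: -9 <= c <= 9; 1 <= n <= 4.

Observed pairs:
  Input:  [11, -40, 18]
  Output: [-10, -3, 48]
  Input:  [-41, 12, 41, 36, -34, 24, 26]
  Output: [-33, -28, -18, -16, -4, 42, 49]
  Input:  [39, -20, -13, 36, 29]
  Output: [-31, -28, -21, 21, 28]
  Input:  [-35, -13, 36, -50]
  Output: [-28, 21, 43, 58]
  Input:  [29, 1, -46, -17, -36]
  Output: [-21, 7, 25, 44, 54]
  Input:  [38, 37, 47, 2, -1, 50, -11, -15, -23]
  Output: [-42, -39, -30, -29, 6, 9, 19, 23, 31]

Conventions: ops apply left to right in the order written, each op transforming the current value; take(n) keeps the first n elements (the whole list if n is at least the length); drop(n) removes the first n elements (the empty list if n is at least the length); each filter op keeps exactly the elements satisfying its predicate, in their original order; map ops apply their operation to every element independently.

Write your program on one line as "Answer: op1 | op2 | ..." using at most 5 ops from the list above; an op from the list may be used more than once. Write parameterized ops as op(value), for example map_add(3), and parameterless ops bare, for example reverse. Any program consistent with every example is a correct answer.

reverse | map_add(-8) | map_neg | sort_asc

Check, running the answer program on each example:
  [11, -40, 18] -> [18, -40, 11] -> [10, -48, 3] -> [-10, 48, -3] -> [-10, -3, 48]
  [-41, 12, 41, 36, -34, 24, 26] -> [26, 24, -34, 36, 41, 12, -41] -> [18, 16, -42, 28, 33, 4, -49] -> [-18, -16, 42, -28, -33, -4, 49] -> [-33, -28, -18, -16, -4, 42, 49]
  [39, -20, -13, 36, 29] -> [29, 36, -13, -20, 39] -> [21, 28, -21, -28, 31] -> [-21, -28, 21, 28, -31] -> [-31, -28, -21, 21, 28]
  [-35, -13, 36, -50] -> [-50, 36, -13, -35] -> [-58, 28, -21, -43] -> [58, -28, 21, 43] -> [-28, 21, 43, 58]
  [29, 1, -46, -17, -36] -> [-36, -17, -46, 1, 29] -> [-44, -25, -54, -7, 21] -> [44, 25, 54, 7, -21] -> [-21, 7, 25, 44, 54]
  [38, 37, 47, 2, -1, 50, -11, -15, -23] -> [-23, -15, -11, 50, -1, 2, 47, 37, 38] -> [-31, -23, -19, 42, -9, -6, 39, 29, 30] -> [31, 23, 19, -42, 9, 6, -39, -29, -30] -> [-42, -39, -30, -29, 6, 9, 19, 23, 31]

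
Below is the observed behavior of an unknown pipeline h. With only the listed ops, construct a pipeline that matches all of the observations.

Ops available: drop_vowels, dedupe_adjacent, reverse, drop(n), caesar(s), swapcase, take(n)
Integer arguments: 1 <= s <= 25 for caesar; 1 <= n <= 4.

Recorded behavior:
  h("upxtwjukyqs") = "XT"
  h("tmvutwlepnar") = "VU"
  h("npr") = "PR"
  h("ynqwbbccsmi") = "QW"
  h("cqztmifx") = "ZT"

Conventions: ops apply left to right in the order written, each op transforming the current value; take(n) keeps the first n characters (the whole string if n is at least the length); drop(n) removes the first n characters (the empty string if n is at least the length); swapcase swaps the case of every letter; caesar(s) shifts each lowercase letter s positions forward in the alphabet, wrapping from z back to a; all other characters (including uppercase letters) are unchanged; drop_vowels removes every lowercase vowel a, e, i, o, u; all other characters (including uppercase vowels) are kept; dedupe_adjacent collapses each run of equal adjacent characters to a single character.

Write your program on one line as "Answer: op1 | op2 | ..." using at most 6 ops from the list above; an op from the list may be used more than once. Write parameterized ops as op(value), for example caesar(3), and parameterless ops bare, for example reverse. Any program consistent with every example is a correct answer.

take(4) | reverse | take(2) | reverse | swapcase

Check, running the answer program on each example:
  "upxtwjukyqs" -> "upxt" -> "txpu" -> "tx" -> "xt" -> "XT"
  "tmvutwlepnar" -> "tmvu" -> "uvmt" -> "uv" -> "vu" -> "VU"
  "npr" -> "npr" -> "rpn" -> "rp" -> "pr" -> "PR"
  "ynqwbbccsmi" -> "ynqw" -> "wqny" -> "wq" -> "qw" -> "QW"
  "cqztmifx" -> "cqzt" -> "tzqc" -> "tz" -> "zt" -> "ZT"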